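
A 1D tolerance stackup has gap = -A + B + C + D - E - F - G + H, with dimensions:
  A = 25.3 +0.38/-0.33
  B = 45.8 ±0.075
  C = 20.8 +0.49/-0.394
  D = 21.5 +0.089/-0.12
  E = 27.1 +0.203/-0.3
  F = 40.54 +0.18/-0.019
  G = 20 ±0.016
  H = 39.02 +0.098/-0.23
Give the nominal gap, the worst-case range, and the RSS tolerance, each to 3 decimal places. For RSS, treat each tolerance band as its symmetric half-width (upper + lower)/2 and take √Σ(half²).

nominal=14.180 wc=[12.582,15.597] rss=0.662

Stack each dimension's contribution:
  -A: nom -25.300 → Σnom=-25.300; wc +0.330/-0.380 → slack +0.330/-0.380; half-tol=0.355, Σhalf²=0.126025
  +B: nom +45.800 → Σnom=20.500; wc +0.075/-0.075 → slack +0.405/-0.455; half-tol=0.075, Σhalf²=0.131650
  +C: nom +20.800 → Σnom=41.300; wc +0.490/-0.394 → slack +0.895/-0.849; half-tol=0.442, Σhalf²=0.327014
  +D: nom +21.500 → Σnom=62.800; wc +0.089/-0.120 → slack +0.984/-0.969; half-tol=0.104, Σhalf²=0.337934
  -E: nom -27.100 → Σnom=35.700; wc +0.300/-0.203 → slack +1.284/-1.172; half-tol=0.252, Σhalf²=0.401187
  -F: nom -40.540 → Σnom=-4.840; wc +0.019/-0.180 → slack +1.303/-1.352; half-tol=0.099, Σhalf²=0.411087
  -G: nom -20.000 → Σnom=-24.840; wc +0.016/-0.016 → slack +1.319/-1.368; half-tol=0.016, Σhalf²=0.411343
  +H: nom +39.020 → Σnom=14.180; wc +0.098/-0.230 → slack +1.417/-1.598; half-tol=0.164, Σhalf²=0.438239
Nominal = 14.180. Worst-case = [14.180 - 1.598, 14.180 + 1.417] = [12.582, 15.597]. RSS = √0.438239 = 0.662.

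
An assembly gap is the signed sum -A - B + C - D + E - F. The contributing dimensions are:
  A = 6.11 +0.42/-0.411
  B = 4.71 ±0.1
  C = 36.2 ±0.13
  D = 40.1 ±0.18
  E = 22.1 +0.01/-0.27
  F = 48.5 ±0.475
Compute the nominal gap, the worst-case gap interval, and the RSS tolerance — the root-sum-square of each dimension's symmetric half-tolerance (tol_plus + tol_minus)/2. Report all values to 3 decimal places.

nominal=-41.120 wc=[-42.695,-39.814] rss=0.691

Stack each dimension's contribution:
  -A: nom -6.110 → Σnom=-6.110; wc +0.411/-0.420 → slack +0.411/-0.420; half-tol=0.415, Σhalf²=0.172640
  -B: nom -4.710 → Σnom=-10.820; wc +0.100/-0.100 → slack +0.511/-0.520; half-tol=0.100, Σhalf²=0.182640
  +C: nom +36.200 → Σnom=25.380; wc +0.130/-0.130 → slack +0.641/-0.650; half-tol=0.130, Σhalf²=0.199540
  -D: nom -40.100 → Σnom=-14.720; wc +0.180/-0.180 → slack +0.821/-0.830; half-tol=0.180, Σhalf²=0.231940
  +E: nom +22.100 → Σnom=7.380; wc +0.010/-0.270 → slack +0.831/-1.100; half-tol=0.140, Σhalf²=0.251540
  -F: nom -48.500 → Σnom=-41.120; wc +0.475/-0.475 → slack +1.306/-1.575; half-tol=0.475, Σhalf²=0.477165
Nominal = -41.120. Worst-case = [-41.120 - 1.575, -41.120 + 1.306] = [-42.695, -39.814]. RSS = √0.477165 = 0.691.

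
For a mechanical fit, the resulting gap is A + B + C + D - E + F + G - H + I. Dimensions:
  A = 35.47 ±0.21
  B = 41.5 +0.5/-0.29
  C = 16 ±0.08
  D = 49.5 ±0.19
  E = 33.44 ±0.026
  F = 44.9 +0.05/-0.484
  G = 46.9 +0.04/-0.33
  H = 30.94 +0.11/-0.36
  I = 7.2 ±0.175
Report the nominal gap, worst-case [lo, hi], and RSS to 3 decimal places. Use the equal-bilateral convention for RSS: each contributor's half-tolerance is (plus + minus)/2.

Stack each dimension's contribution:
  +A: nom +35.470 → Σnom=35.470; wc +0.210/-0.210 → slack +0.210/-0.210; half-tol=0.210, Σhalf²=0.044100
  +B: nom +41.500 → Σnom=76.970; wc +0.500/-0.290 → slack +0.710/-0.500; half-tol=0.395, Σhalf²=0.200125
  +C: nom +16.000 → Σnom=92.970; wc +0.080/-0.080 → slack +0.790/-0.580; half-tol=0.080, Σhalf²=0.206525
  +D: nom +49.500 → Σnom=142.470; wc +0.190/-0.190 → slack +0.980/-0.770; half-tol=0.190, Σhalf²=0.242625
  -E: nom -33.440 → Σnom=109.030; wc +0.026/-0.026 → slack +1.006/-0.796; half-tol=0.026, Σhalf²=0.243301
  +F: nom +44.900 → Σnom=153.930; wc +0.050/-0.484 → slack +1.056/-1.280; half-tol=0.267, Σhalf²=0.314590
  +G: nom +46.900 → Σnom=200.830; wc +0.040/-0.330 → slack +1.096/-1.610; half-tol=0.185, Σhalf²=0.348815
  -H: nom -30.940 → Σnom=169.890; wc +0.360/-0.110 → slack +1.456/-1.720; half-tol=0.235, Σhalf²=0.404040
  +I: nom +7.200 → Σnom=177.090; wc +0.175/-0.175 → slack +1.631/-1.895; half-tol=0.175, Σhalf²=0.434665
Nominal = 177.090. Worst-case = [177.090 - 1.895, 177.090 + 1.631] = [175.195, 178.721]. RSS = √0.434665 = 0.659.

nominal=177.090 wc=[175.195,178.721] rss=0.659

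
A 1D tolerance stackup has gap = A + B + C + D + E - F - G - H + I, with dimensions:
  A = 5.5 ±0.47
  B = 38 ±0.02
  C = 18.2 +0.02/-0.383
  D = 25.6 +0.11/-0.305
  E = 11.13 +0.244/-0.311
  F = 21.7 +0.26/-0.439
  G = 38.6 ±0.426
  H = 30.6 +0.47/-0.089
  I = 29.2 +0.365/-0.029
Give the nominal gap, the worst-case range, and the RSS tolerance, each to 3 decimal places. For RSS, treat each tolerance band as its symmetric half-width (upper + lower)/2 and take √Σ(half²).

nominal=36.730 wc=[34.056,38.913] rss=0.896

Stack each dimension's contribution:
  +A: nom +5.500 → Σnom=5.500; wc +0.470/-0.470 → slack +0.470/-0.470; half-tol=0.470, Σhalf²=0.220900
  +B: nom +38.000 → Σnom=43.500; wc +0.020/-0.020 → slack +0.490/-0.490; half-tol=0.020, Σhalf²=0.221300
  +C: nom +18.200 → Σnom=61.700; wc +0.020/-0.383 → slack +0.510/-0.873; half-tol=0.202, Σhalf²=0.261902
  +D: nom +25.600 → Σnom=87.300; wc +0.110/-0.305 → slack +0.620/-1.178; half-tol=0.207, Σhalf²=0.304959
  +E: nom +11.130 → Σnom=98.430; wc +0.244/-0.311 → slack +0.864/-1.489; half-tol=0.277, Σhalf²=0.381965
  -F: nom -21.700 → Σnom=76.730; wc +0.439/-0.260 → slack +1.303/-1.749; half-tol=0.350, Σhalf²=0.504115
  -G: nom -38.600 → Σnom=38.130; wc +0.426/-0.426 → slack +1.729/-2.175; half-tol=0.426, Σhalf²=0.685591
  -H: nom -30.600 → Σnom=7.530; wc +0.089/-0.470 → slack +1.818/-2.645; half-tol=0.279, Σhalf²=0.763711
  +I: nom +29.200 → Σnom=36.730; wc +0.365/-0.029 → slack +2.183/-2.674; half-tol=0.197, Σhalf²=0.802520
Nominal = 36.730. Worst-case = [36.730 - 2.674, 36.730 + 2.183] = [34.056, 38.913]. RSS = √0.802520 = 0.896.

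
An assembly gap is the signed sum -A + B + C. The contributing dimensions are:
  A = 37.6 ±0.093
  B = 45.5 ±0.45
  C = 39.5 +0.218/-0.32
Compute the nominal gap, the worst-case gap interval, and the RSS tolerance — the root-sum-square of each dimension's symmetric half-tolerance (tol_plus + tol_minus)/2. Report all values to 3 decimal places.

Stack each dimension's contribution:
  -A: nom -37.600 → Σnom=-37.600; wc +0.093/-0.093 → slack +0.093/-0.093; half-tol=0.093, Σhalf²=0.008649
  +B: nom +45.500 → Σnom=7.900; wc +0.450/-0.450 → slack +0.543/-0.543; half-tol=0.450, Σhalf²=0.211149
  +C: nom +39.500 → Σnom=47.400; wc +0.218/-0.320 → slack +0.761/-0.863; half-tol=0.269, Σhalf²=0.283510
Nominal = 47.400. Worst-case = [47.400 - 0.863, 47.400 + 0.761] = [46.537, 48.161]. RSS = √0.283510 = 0.532.

nominal=47.400 wc=[46.537,48.161] rss=0.532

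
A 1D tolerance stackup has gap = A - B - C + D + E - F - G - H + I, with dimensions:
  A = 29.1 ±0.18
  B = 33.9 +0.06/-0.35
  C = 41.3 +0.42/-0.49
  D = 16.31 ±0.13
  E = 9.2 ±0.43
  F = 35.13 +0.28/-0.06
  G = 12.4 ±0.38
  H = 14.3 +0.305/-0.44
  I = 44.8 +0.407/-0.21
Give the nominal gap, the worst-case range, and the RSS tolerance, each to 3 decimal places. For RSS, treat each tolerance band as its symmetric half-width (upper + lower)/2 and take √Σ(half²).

Stack each dimension's contribution:
  +A: nom +29.100 → Σnom=29.100; wc +0.180/-0.180 → slack +0.180/-0.180; half-tol=0.180, Σhalf²=0.032400
  -B: nom -33.900 → Σnom=-4.800; wc +0.350/-0.060 → slack +0.530/-0.240; half-tol=0.205, Σhalf²=0.074425
  -C: nom -41.300 → Σnom=-46.100; wc +0.490/-0.420 → slack +1.020/-0.660; half-tol=0.455, Σhalf²=0.281450
  +D: nom +16.310 → Σnom=-29.790; wc +0.130/-0.130 → slack +1.150/-0.790; half-tol=0.130, Σhalf²=0.298350
  +E: nom +9.200 → Σnom=-20.590; wc +0.430/-0.430 → slack +1.580/-1.220; half-tol=0.430, Σhalf²=0.483250
  -F: nom -35.130 → Σnom=-55.720; wc +0.060/-0.280 → slack +1.640/-1.500; half-tol=0.170, Σhalf²=0.512150
  -G: nom -12.400 → Σnom=-68.120; wc +0.380/-0.380 → slack +2.020/-1.880; half-tol=0.380, Σhalf²=0.656550
  -H: nom -14.300 → Σnom=-82.420; wc +0.440/-0.305 → slack +2.460/-2.185; half-tol=0.372, Σhalf²=0.795306
  +I: nom +44.800 → Σnom=-37.620; wc +0.407/-0.210 → slack +2.867/-2.395; half-tol=0.308, Σhalf²=0.890478
Nominal = -37.620. Worst-case = [-37.620 - 2.395, -37.620 + 2.867] = [-40.015, -34.753]. RSS = √0.890478 = 0.944.

nominal=-37.620 wc=[-40.015,-34.753] rss=0.944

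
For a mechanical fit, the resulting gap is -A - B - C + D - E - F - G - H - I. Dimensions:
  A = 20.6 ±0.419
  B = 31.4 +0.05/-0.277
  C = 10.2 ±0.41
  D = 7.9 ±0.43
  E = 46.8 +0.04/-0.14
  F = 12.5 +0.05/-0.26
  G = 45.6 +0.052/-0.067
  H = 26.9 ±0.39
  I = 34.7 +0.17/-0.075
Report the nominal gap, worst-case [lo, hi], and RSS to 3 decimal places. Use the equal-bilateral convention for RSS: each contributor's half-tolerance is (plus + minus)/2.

Stack each dimension's contribution:
  -A: nom -20.600 → Σnom=-20.600; wc +0.419/-0.419 → slack +0.419/-0.419; half-tol=0.419, Σhalf²=0.175561
  -B: nom -31.400 → Σnom=-52.000; wc +0.277/-0.050 → slack +0.696/-0.469; half-tol=0.164, Σhalf²=0.202293
  -C: nom -10.200 → Σnom=-62.200; wc +0.410/-0.410 → slack +1.106/-0.879; half-tol=0.410, Σhalf²=0.370393
  +D: nom +7.900 → Σnom=-54.300; wc +0.430/-0.430 → slack +1.536/-1.309; half-tol=0.430, Σhalf²=0.555293
  -E: nom -46.800 → Σnom=-101.100; wc +0.140/-0.040 → slack +1.676/-1.349; half-tol=0.090, Σhalf²=0.563393
  -F: nom -12.500 → Σnom=-113.600; wc +0.260/-0.050 → slack +1.936/-1.399; half-tol=0.155, Σhalf²=0.587418
  -G: nom -45.600 → Σnom=-159.200; wc +0.067/-0.052 → slack +2.003/-1.451; half-tol=0.059, Σhalf²=0.590958
  -H: nom -26.900 → Σnom=-186.100; wc +0.390/-0.390 → slack +2.393/-1.841; half-tol=0.390, Σhalf²=0.743058
  -I: nom -34.700 → Σnom=-220.800; wc +0.075/-0.170 → slack +2.468/-2.011; half-tol=0.122, Σhalf²=0.758065
Nominal = -220.800. Worst-case = [-220.800 - 2.011, -220.800 + 2.468] = [-222.811, -218.332]. RSS = √0.758065 = 0.871.

nominal=-220.800 wc=[-222.811,-218.332] rss=0.871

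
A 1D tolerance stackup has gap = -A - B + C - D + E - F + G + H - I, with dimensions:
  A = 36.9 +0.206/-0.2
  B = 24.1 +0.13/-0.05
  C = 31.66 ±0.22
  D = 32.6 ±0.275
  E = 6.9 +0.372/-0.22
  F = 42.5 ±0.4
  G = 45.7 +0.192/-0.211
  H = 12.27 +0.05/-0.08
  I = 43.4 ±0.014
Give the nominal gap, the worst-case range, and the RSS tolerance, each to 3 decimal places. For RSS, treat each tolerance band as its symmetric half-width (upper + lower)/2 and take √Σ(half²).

nominal=-82.970 wc=[-84.726,-81.197] rss=0.683

Stack each dimension's contribution:
  -A: nom -36.900 → Σnom=-36.900; wc +0.200/-0.206 → slack +0.200/-0.206; half-tol=0.203, Σhalf²=0.041209
  -B: nom -24.100 → Σnom=-61.000; wc +0.050/-0.130 → slack +0.250/-0.336; half-tol=0.090, Σhalf²=0.049309
  +C: nom +31.660 → Σnom=-29.340; wc +0.220/-0.220 → slack +0.470/-0.556; half-tol=0.220, Σhalf²=0.097709
  -D: nom -32.600 → Σnom=-61.940; wc +0.275/-0.275 → slack +0.745/-0.831; half-tol=0.275, Σhalf²=0.173334
  +E: nom +6.900 → Σnom=-55.040; wc +0.372/-0.220 → slack +1.117/-1.051; half-tol=0.296, Σhalf²=0.260950
  -F: nom -42.500 → Σnom=-97.540; wc +0.400/-0.400 → slack +1.517/-1.451; half-tol=0.400, Σhalf²=0.420950
  +G: nom +45.700 → Σnom=-51.840; wc +0.192/-0.211 → slack +1.709/-1.662; half-tol=0.202, Σhalf²=0.461552
  +H: nom +12.270 → Σnom=-39.570; wc +0.050/-0.080 → slack +1.759/-1.742; half-tol=0.065, Σhalf²=0.465777
  -I: nom -43.400 → Σnom=-82.970; wc +0.014/-0.014 → slack +1.773/-1.756; half-tol=0.014, Σhalf²=0.465973
Nominal = -82.970. Worst-case = [-82.970 - 1.756, -82.970 + 1.773] = [-84.726, -81.197]. RSS = √0.465973 = 0.683.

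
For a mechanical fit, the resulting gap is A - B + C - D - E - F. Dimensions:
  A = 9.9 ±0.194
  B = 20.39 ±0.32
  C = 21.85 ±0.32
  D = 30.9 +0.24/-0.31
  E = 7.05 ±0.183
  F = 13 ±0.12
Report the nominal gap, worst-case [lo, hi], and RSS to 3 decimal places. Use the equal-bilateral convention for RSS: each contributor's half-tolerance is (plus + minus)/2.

Stack each dimension's contribution:
  +A: nom +9.900 → Σnom=9.900; wc +0.194/-0.194 → slack +0.194/-0.194; half-tol=0.194, Σhalf²=0.037636
  -B: nom -20.390 → Σnom=-10.490; wc +0.320/-0.320 → slack +0.514/-0.514; half-tol=0.320, Σhalf²=0.140036
  +C: nom +21.850 → Σnom=11.360; wc +0.320/-0.320 → slack +0.834/-0.834; half-tol=0.320, Σhalf²=0.242436
  -D: nom -30.900 → Σnom=-19.540; wc +0.310/-0.240 → slack +1.144/-1.074; half-tol=0.275, Σhalf²=0.318061
  -E: nom -7.050 → Σnom=-26.590; wc +0.183/-0.183 → slack +1.327/-1.257; half-tol=0.183, Σhalf²=0.351550
  -F: nom -13.000 → Σnom=-39.590; wc +0.120/-0.120 → slack +1.447/-1.377; half-tol=0.120, Σhalf²=0.365950
Nominal = -39.590. Worst-case = [-39.590 - 1.377, -39.590 + 1.447] = [-40.967, -38.143]. RSS = √0.365950 = 0.605.

nominal=-39.590 wc=[-40.967,-38.143] rss=0.605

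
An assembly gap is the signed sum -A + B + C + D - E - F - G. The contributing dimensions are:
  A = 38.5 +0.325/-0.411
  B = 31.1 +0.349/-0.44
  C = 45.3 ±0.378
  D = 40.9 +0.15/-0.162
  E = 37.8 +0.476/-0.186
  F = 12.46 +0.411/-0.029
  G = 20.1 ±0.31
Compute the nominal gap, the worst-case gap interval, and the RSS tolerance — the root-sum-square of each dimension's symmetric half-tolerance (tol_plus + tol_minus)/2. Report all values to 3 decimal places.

nominal=8.440 wc=[5.938,10.253] rss=0.844

Stack each dimension's contribution:
  -A: nom -38.500 → Σnom=-38.500; wc +0.411/-0.325 → slack +0.411/-0.325; half-tol=0.368, Σhalf²=0.135424
  +B: nom +31.100 → Σnom=-7.400; wc +0.349/-0.440 → slack +0.760/-0.765; half-tol=0.394, Σhalf²=0.291054
  +C: nom +45.300 → Σnom=37.900; wc +0.378/-0.378 → slack +1.138/-1.143; half-tol=0.378, Σhalf²=0.433938
  +D: nom +40.900 → Σnom=78.800; wc +0.150/-0.162 → slack +1.288/-1.305; half-tol=0.156, Σhalf²=0.458274
  -E: nom -37.800 → Σnom=41.000; wc +0.186/-0.476 → slack +1.474/-1.781; half-tol=0.331, Σhalf²=0.567835
  -F: nom -12.460 → Σnom=28.540; wc +0.029/-0.411 → slack +1.503/-2.192; half-tol=0.220, Σhalf²=0.616235
  -G: nom -20.100 → Σnom=8.440; wc +0.310/-0.310 → slack +1.813/-2.502; half-tol=0.310, Σhalf²=0.712335
Nominal = 8.440. Worst-case = [8.440 - 2.502, 8.440 + 1.813] = [5.938, 10.253]. RSS = √0.712335 = 0.844.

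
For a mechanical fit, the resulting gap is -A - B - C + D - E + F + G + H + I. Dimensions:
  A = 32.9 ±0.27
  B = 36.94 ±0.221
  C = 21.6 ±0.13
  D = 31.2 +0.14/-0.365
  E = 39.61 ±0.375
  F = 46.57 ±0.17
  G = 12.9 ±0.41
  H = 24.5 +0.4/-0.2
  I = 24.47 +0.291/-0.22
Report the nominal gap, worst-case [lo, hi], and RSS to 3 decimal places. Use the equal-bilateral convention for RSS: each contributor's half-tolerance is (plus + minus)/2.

Stack each dimension's contribution:
  -A: nom -32.900 → Σnom=-32.900; wc +0.270/-0.270 → slack +0.270/-0.270; half-tol=0.270, Σhalf²=0.072900
  -B: nom -36.940 → Σnom=-69.840; wc +0.221/-0.221 → slack +0.491/-0.491; half-tol=0.221, Σhalf²=0.121741
  -C: nom -21.600 → Σnom=-91.440; wc +0.130/-0.130 → slack +0.621/-0.621; half-tol=0.130, Σhalf²=0.138641
  +D: nom +31.200 → Σnom=-60.240; wc +0.140/-0.365 → slack +0.761/-0.986; half-tol=0.253, Σhalf²=0.202397
  -E: nom -39.610 → Σnom=-99.850; wc +0.375/-0.375 → slack +1.136/-1.361; half-tol=0.375, Σhalf²=0.343022
  +F: nom +46.570 → Σnom=-53.280; wc +0.170/-0.170 → slack +1.306/-1.531; half-tol=0.170, Σhalf²=0.371922
  +G: nom +12.900 → Σnom=-40.380; wc +0.410/-0.410 → slack +1.716/-1.941; half-tol=0.410, Σhalf²=0.540022
  +H: nom +24.500 → Σnom=-15.880; wc +0.400/-0.200 → slack +2.116/-2.141; half-tol=0.300, Σhalf²=0.630022
  +I: nom +24.470 → Σnom=8.590; wc +0.291/-0.220 → slack +2.407/-2.361; half-tol=0.256, Σhalf²=0.695303
Nominal = 8.590. Worst-case = [8.590 - 2.361, 8.590 + 2.407] = [6.229, 10.997]. RSS = √0.695303 = 0.834.

nominal=8.590 wc=[6.229,10.997] rss=0.834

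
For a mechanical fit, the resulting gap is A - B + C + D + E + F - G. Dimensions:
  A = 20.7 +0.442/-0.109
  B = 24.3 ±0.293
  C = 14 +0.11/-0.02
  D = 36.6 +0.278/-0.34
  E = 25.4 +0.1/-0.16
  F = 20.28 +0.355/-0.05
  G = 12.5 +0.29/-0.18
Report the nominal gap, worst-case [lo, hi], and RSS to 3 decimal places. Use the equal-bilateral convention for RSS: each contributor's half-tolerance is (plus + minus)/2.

Stack each dimension's contribution:
  +A: nom +20.700 → Σnom=20.700; wc +0.442/-0.109 → slack +0.442/-0.109; half-tol=0.276, Σhalf²=0.075900
  -B: nom -24.300 → Σnom=-3.600; wc +0.293/-0.293 → slack +0.735/-0.402; half-tol=0.293, Σhalf²=0.161749
  +C: nom +14.000 → Σnom=10.400; wc +0.110/-0.020 → slack +0.845/-0.422; half-tol=0.065, Σhalf²=0.165974
  +D: nom +36.600 → Σnom=47.000; wc +0.278/-0.340 → slack +1.123/-0.762; half-tol=0.309, Σhalf²=0.261455
  +E: nom +25.400 → Σnom=72.400; wc +0.100/-0.160 → slack +1.223/-0.922; half-tol=0.130, Σhalf²=0.278355
  +F: nom +20.280 → Σnom=92.680; wc +0.355/-0.050 → slack +1.578/-0.972; half-tol=0.202, Σhalf²=0.319362
  -G: nom -12.500 → Σnom=80.180; wc +0.180/-0.290 → slack +1.758/-1.262; half-tol=0.235, Σhalf²=0.374587
Nominal = 80.180. Worst-case = [80.180 - 1.262, 80.180 + 1.758] = [78.918, 81.938]. RSS = √0.374587 = 0.612.

nominal=80.180 wc=[78.918,81.938] rss=0.612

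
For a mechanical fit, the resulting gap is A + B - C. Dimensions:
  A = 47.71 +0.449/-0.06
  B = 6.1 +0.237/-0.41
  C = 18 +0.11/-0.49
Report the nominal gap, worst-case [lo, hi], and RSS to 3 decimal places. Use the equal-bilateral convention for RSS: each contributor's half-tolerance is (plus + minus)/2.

nominal=35.810 wc=[35.230,36.986] rss=0.509

Stack each dimension's contribution:
  +A: nom +47.710 → Σnom=47.710; wc +0.449/-0.060 → slack +0.449/-0.060; half-tol=0.255, Σhalf²=0.064770
  +B: nom +6.100 → Σnom=53.810; wc +0.237/-0.410 → slack +0.686/-0.470; half-tol=0.324, Σhalf²=0.169423
  -C: nom -18.000 → Σnom=35.810; wc +0.490/-0.110 → slack +1.176/-0.580; half-tol=0.300, Σhalf²=0.259423
Nominal = 35.810. Worst-case = [35.810 - 0.580, 35.810 + 1.176] = [35.230, 36.986]. RSS = √0.259423 = 0.509.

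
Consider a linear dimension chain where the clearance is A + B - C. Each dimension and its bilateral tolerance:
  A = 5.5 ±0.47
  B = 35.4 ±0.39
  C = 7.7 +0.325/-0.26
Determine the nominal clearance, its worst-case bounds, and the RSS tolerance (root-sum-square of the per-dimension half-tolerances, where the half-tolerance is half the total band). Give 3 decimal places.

nominal=33.200 wc=[32.015,34.320] rss=0.677

Stack each dimension's contribution:
  +A: nom +5.500 → Σnom=5.500; wc +0.470/-0.470 → slack +0.470/-0.470; half-tol=0.470, Σhalf²=0.220900
  +B: nom +35.400 → Σnom=40.900; wc +0.390/-0.390 → slack +0.860/-0.860; half-tol=0.390, Σhalf²=0.373000
  -C: nom -7.700 → Σnom=33.200; wc +0.260/-0.325 → slack +1.120/-1.185; half-tol=0.292, Σhalf²=0.458556
Nominal = 33.200. Worst-case = [33.200 - 1.185, 33.200 + 1.120] = [32.015, 34.320]. RSS = √0.458556 = 0.677.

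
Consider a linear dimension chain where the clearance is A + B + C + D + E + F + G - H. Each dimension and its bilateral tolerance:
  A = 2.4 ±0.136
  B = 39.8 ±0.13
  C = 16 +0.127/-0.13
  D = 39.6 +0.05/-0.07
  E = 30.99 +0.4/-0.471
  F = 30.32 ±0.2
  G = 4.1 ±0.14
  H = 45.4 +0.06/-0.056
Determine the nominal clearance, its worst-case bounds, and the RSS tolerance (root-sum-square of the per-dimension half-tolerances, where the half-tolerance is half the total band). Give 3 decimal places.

nominal=117.810 wc=[116.473,119.049] rss=0.555

Stack each dimension's contribution:
  +A: nom +2.400 → Σnom=2.400; wc +0.136/-0.136 → slack +0.136/-0.136; half-tol=0.136, Σhalf²=0.018496
  +B: nom +39.800 → Σnom=42.200; wc +0.130/-0.130 → slack +0.266/-0.266; half-tol=0.130, Σhalf²=0.035396
  +C: nom +16.000 → Σnom=58.200; wc +0.127/-0.130 → slack +0.393/-0.396; half-tol=0.129, Σhalf²=0.051908
  +D: nom +39.600 → Σnom=97.800; wc +0.050/-0.070 → slack +0.443/-0.466; half-tol=0.060, Σhalf²=0.055508
  +E: nom +30.990 → Σnom=128.790; wc +0.400/-0.471 → slack +0.843/-0.937; half-tol=0.435, Σhalf²=0.245169
  +F: nom +30.320 → Σnom=159.110; wc +0.200/-0.200 → slack +1.043/-1.137; half-tol=0.200, Σhalf²=0.285169
  +G: nom +4.100 → Σnom=163.210; wc +0.140/-0.140 → slack +1.183/-1.277; half-tol=0.140, Σhalf²=0.304769
  -H: nom -45.400 → Σnom=117.810; wc +0.056/-0.060 → slack +1.239/-1.337; half-tol=0.058, Σhalf²=0.308133
Nominal = 117.810. Worst-case = [117.810 - 1.337, 117.810 + 1.239] = [116.473, 119.049]. RSS = √0.308133 = 0.555.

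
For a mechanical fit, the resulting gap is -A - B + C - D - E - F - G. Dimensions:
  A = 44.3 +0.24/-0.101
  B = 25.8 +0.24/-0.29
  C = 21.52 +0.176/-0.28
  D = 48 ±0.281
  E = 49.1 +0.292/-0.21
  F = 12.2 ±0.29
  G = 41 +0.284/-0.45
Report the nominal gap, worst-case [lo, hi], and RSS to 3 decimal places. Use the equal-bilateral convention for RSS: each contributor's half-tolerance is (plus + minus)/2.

nominal=-198.880 wc=[-200.787,-197.082] rss=0.716

Stack each dimension's contribution:
  -A: nom -44.300 → Σnom=-44.300; wc +0.101/-0.240 → slack +0.101/-0.240; half-tol=0.170, Σhalf²=0.029070
  -B: nom -25.800 → Σnom=-70.100; wc +0.290/-0.240 → slack +0.391/-0.480; half-tol=0.265, Σhalf²=0.099295
  +C: nom +21.520 → Σnom=-48.580; wc +0.176/-0.280 → slack +0.567/-0.760; half-tol=0.228, Σhalf²=0.151279
  -D: nom -48.000 → Σnom=-96.580; wc +0.281/-0.281 → slack +0.848/-1.041; half-tol=0.281, Σhalf²=0.230240
  -E: nom -49.100 → Σnom=-145.680; wc +0.210/-0.292 → slack +1.058/-1.333; half-tol=0.251, Σhalf²=0.293241
  -F: nom -12.200 → Σnom=-157.880; wc +0.290/-0.290 → slack +1.348/-1.623; half-tol=0.290, Σhalf²=0.377341
  -G: nom -41.000 → Σnom=-198.880; wc +0.450/-0.284 → slack +1.798/-1.907; half-tol=0.367, Σhalf²=0.512030
Nominal = -198.880. Worst-case = [-198.880 - 1.907, -198.880 + 1.798] = [-200.787, -197.082]. RSS = √0.512030 = 0.716.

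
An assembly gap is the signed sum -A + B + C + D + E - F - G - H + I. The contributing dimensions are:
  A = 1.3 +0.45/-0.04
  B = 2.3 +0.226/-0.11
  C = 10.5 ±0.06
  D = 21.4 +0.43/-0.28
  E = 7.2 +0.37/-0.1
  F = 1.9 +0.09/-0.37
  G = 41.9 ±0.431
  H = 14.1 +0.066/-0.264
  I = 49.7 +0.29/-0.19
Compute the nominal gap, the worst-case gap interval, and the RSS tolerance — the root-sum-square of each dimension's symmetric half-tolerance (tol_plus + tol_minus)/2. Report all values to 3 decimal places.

Stack each dimension's contribution:
  -A: nom -1.300 → Σnom=-1.300; wc +0.040/-0.450 → slack +0.040/-0.450; half-tol=0.245, Σhalf²=0.060025
  +B: nom +2.300 → Σnom=1.000; wc +0.226/-0.110 → slack +0.266/-0.560; half-tol=0.168, Σhalf²=0.088249
  +C: nom +10.500 → Σnom=11.500; wc +0.060/-0.060 → slack +0.326/-0.620; half-tol=0.060, Σhalf²=0.091849
  +D: nom +21.400 → Σnom=32.900; wc +0.430/-0.280 → slack +0.756/-0.900; half-tol=0.355, Σhalf²=0.217874
  +E: nom +7.200 → Σnom=40.100; wc +0.370/-0.100 → slack +1.126/-1.000; half-tol=0.235, Σhalf²=0.273099
  -F: nom -1.900 → Σnom=38.200; wc +0.370/-0.090 → slack +1.496/-1.090; half-tol=0.230, Σhalf²=0.325999
  -G: nom -41.900 → Σnom=-3.700; wc +0.431/-0.431 → slack +1.927/-1.521; half-tol=0.431, Σhalf²=0.511760
  -H: nom -14.100 → Σnom=-17.800; wc +0.264/-0.066 → slack +2.191/-1.587; half-tol=0.165, Σhalf²=0.538985
  +I: nom +49.700 → Σnom=31.900; wc +0.290/-0.190 → slack +2.481/-1.777; half-tol=0.240, Σhalf²=0.596585
Nominal = 31.900. Worst-case = [31.900 - 1.777, 31.900 + 2.481] = [30.123, 34.381]. RSS = √0.596585 = 0.772.

nominal=31.900 wc=[30.123,34.381] rss=0.772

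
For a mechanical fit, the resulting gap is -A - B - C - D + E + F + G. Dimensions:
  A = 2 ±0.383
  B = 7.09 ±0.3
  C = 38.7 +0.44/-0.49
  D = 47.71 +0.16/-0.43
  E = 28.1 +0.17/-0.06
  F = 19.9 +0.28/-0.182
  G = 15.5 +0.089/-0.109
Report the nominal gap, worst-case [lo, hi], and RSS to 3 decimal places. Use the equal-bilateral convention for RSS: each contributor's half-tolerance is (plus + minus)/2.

Stack each dimension's contribution:
  -A: nom -2.000 → Σnom=-2.000; wc +0.383/-0.383 → slack +0.383/-0.383; half-tol=0.383, Σhalf²=0.146689
  -B: nom -7.090 → Σnom=-9.090; wc +0.300/-0.300 → slack +0.683/-0.683; half-tol=0.300, Σhalf²=0.236689
  -C: nom -38.700 → Σnom=-47.790; wc +0.490/-0.440 → slack +1.173/-1.123; half-tol=0.465, Σhalf²=0.452914
  -D: nom -47.710 → Σnom=-95.500; wc +0.430/-0.160 → slack +1.603/-1.283; half-tol=0.295, Σhalf²=0.539939
  +E: nom +28.100 → Σnom=-67.400; wc +0.170/-0.060 → slack +1.773/-1.343; half-tol=0.115, Σhalf²=0.553164
  +F: nom +19.900 → Σnom=-47.500; wc +0.280/-0.182 → slack +2.053/-1.525; half-tol=0.231, Σhalf²=0.606525
  +G: nom +15.500 → Σnom=-32.000; wc +0.089/-0.109 → slack +2.142/-1.634; half-tol=0.099, Σhalf²=0.616326
Nominal = -32.000. Worst-case = [-32.000 - 1.634, -32.000 + 2.142] = [-33.634, -29.858]. RSS = √0.616326 = 0.785.

nominal=-32.000 wc=[-33.634,-29.858] rss=0.785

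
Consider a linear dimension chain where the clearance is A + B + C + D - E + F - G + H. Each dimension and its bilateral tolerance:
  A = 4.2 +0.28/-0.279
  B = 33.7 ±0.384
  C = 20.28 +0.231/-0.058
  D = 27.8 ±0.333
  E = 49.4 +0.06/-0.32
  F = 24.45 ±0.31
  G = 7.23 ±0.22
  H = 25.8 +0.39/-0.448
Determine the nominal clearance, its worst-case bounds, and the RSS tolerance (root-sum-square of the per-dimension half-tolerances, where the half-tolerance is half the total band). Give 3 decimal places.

Stack each dimension's contribution:
  +A: nom +4.200 → Σnom=4.200; wc +0.280/-0.279 → slack +0.280/-0.279; half-tol=0.280, Σhalf²=0.078120
  +B: nom +33.700 → Σnom=37.900; wc +0.384/-0.384 → slack +0.664/-0.663; half-tol=0.384, Σhalf²=0.225576
  +C: nom +20.280 → Σnom=58.180; wc +0.231/-0.058 → slack +0.895/-0.721; half-tol=0.145, Σhalf²=0.246457
  +D: nom +27.800 → Σnom=85.980; wc +0.333/-0.333 → slack +1.228/-1.054; half-tol=0.333, Σhalf²=0.357346
  -E: nom -49.400 → Σnom=36.580; wc +0.320/-0.060 → slack +1.548/-1.114; half-tol=0.190, Σhalf²=0.393446
  +F: nom +24.450 → Σnom=61.030; wc +0.310/-0.310 → slack +1.858/-1.424; half-tol=0.310, Σhalf²=0.489546
  -G: nom -7.230 → Σnom=53.800; wc +0.220/-0.220 → slack +2.078/-1.644; half-tol=0.220, Σhalf²=0.537946
  +H: nom +25.800 → Σnom=79.600; wc +0.390/-0.448 → slack +2.468/-2.092; half-tol=0.419, Σhalf²=0.713507
Nominal = 79.600. Worst-case = [79.600 - 2.092, 79.600 + 2.468] = [77.508, 82.068]. RSS = √0.713507 = 0.845.

nominal=79.600 wc=[77.508,82.068] rss=0.845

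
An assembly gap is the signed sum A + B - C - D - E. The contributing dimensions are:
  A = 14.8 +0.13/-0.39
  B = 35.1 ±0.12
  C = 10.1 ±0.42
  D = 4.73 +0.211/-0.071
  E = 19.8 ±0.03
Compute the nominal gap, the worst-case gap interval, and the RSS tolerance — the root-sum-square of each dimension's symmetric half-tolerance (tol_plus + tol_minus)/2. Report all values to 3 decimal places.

Stack each dimension's contribution:
  +A: nom +14.800 → Σnom=14.800; wc +0.130/-0.390 → slack +0.130/-0.390; half-tol=0.260, Σhalf²=0.067600
  +B: nom +35.100 → Σnom=49.900; wc +0.120/-0.120 → slack +0.250/-0.510; half-tol=0.120, Σhalf²=0.082000
  -C: nom -10.100 → Σnom=39.800; wc +0.420/-0.420 → slack +0.670/-0.930; half-tol=0.420, Σhalf²=0.258400
  -D: nom -4.730 → Σnom=35.070; wc +0.071/-0.211 → slack +0.741/-1.141; half-tol=0.141, Σhalf²=0.278281
  -E: nom -19.800 → Σnom=15.270; wc +0.030/-0.030 → slack +0.771/-1.171; half-tol=0.030, Σhalf²=0.279181
Nominal = 15.270. Worst-case = [15.270 - 1.171, 15.270 + 0.771] = [14.099, 16.041]. RSS = √0.279181 = 0.528.

nominal=15.270 wc=[14.099,16.041] rss=0.528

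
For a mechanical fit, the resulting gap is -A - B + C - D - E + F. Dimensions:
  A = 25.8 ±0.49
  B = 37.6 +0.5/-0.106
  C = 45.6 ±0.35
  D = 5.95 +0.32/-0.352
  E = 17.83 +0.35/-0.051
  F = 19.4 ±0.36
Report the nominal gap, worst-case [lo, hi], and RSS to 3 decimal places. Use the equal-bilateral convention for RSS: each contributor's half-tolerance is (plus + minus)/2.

nominal=-22.180 wc=[-24.550,-20.471] rss=0.859

Stack each dimension's contribution:
  -A: nom -25.800 → Σnom=-25.800; wc +0.490/-0.490 → slack +0.490/-0.490; half-tol=0.490, Σhalf²=0.240100
  -B: nom -37.600 → Σnom=-63.400; wc +0.106/-0.500 → slack +0.596/-0.990; half-tol=0.303, Σhalf²=0.331909
  +C: nom +45.600 → Σnom=-17.800; wc +0.350/-0.350 → slack +0.946/-1.340; half-tol=0.350, Σhalf²=0.454409
  -D: nom -5.950 → Σnom=-23.750; wc +0.352/-0.320 → slack +1.298/-1.660; half-tol=0.336, Σhalf²=0.567305
  -E: nom -17.830 → Σnom=-41.580; wc +0.051/-0.350 → slack +1.349/-2.010; half-tol=0.200, Σhalf²=0.607505
  +F: nom +19.400 → Σnom=-22.180; wc +0.360/-0.360 → slack +1.709/-2.370; half-tol=0.360, Σhalf²=0.737105
Nominal = -22.180. Worst-case = [-22.180 - 2.370, -22.180 + 1.709] = [-24.550, -20.471]. RSS = √0.737105 = 0.859.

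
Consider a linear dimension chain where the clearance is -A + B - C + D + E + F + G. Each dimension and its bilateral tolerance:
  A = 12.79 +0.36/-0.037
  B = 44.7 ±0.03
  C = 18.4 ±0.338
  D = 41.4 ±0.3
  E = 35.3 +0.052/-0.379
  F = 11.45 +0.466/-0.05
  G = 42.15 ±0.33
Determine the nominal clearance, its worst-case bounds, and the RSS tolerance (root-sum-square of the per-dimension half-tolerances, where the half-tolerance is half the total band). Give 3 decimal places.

nominal=143.810 wc=[142.023,145.363] rss=0.683

Stack each dimension's contribution:
  -A: nom -12.790 → Σnom=-12.790; wc +0.037/-0.360 → slack +0.037/-0.360; half-tol=0.198, Σhalf²=0.039402
  +B: nom +44.700 → Σnom=31.910; wc +0.030/-0.030 → slack +0.067/-0.390; half-tol=0.030, Σhalf²=0.040302
  -C: nom -18.400 → Σnom=13.510; wc +0.338/-0.338 → slack +0.405/-0.728; half-tol=0.338, Σhalf²=0.154546
  +D: nom +41.400 → Σnom=54.910; wc +0.300/-0.300 → slack +0.705/-1.028; half-tol=0.300, Σhalf²=0.244546
  +E: nom +35.300 → Σnom=90.210; wc +0.052/-0.379 → slack +0.757/-1.407; half-tol=0.215, Σhalf²=0.290986
  +F: nom +11.450 → Σnom=101.660; wc +0.466/-0.050 → slack +1.223/-1.457; half-tol=0.258, Σhalf²=0.357550
  +G: nom +42.150 → Σnom=143.810; wc +0.330/-0.330 → slack +1.553/-1.787; half-tol=0.330, Σhalf²=0.466450
Nominal = 143.810. Worst-case = [143.810 - 1.787, 143.810 + 1.553] = [142.023, 145.363]. RSS = √0.466450 = 0.683.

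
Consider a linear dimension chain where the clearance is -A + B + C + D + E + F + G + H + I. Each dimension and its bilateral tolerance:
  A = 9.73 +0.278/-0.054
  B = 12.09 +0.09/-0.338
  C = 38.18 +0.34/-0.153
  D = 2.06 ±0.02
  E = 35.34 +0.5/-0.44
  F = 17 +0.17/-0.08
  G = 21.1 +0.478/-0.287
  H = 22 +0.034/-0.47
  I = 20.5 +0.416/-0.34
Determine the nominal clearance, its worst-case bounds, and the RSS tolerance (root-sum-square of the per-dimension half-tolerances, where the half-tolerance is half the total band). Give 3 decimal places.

nominal=158.540 wc=[156.134,160.642] rss=0.851

Stack each dimension's contribution:
  -A: nom -9.730 → Σnom=-9.730; wc +0.054/-0.278 → slack +0.054/-0.278; half-tol=0.166, Σhalf²=0.027556
  +B: nom +12.090 → Σnom=2.360; wc +0.090/-0.338 → slack +0.144/-0.616; half-tol=0.214, Σhalf²=0.073352
  +C: nom +38.180 → Σnom=40.540; wc +0.340/-0.153 → slack +0.484/-0.769; half-tol=0.246, Σhalf²=0.134114
  +D: nom +2.060 → Σnom=42.600; wc +0.020/-0.020 → slack +0.504/-0.789; half-tol=0.020, Σhalf²=0.134514
  +E: nom +35.340 → Σnom=77.940; wc +0.500/-0.440 → slack +1.004/-1.229; half-tol=0.470, Σhalf²=0.355414
  +F: nom +17.000 → Σnom=94.940; wc +0.170/-0.080 → slack +1.174/-1.309; half-tol=0.125, Σhalf²=0.371039
  +G: nom +21.100 → Σnom=116.040; wc +0.478/-0.287 → slack +1.652/-1.596; half-tol=0.382, Σhalf²=0.517346
  +H: nom +22.000 → Σnom=138.040; wc +0.034/-0.470 → slack +1.686/-2.066; half-tol=0.252, Σhalf²=0.580850
  +I: nom +20.500 → Σnom=158.540; wc +0.416/-0.340 → slack +2.102/-2.406; half-tol=0.378, Σhalf²=0.723734
Nominal = 158.540. Worst-case = [158.540 - 2.406, 158.540 + 2.102] = [156.134, 160.642]. RSS = √0.723734 = 0.851.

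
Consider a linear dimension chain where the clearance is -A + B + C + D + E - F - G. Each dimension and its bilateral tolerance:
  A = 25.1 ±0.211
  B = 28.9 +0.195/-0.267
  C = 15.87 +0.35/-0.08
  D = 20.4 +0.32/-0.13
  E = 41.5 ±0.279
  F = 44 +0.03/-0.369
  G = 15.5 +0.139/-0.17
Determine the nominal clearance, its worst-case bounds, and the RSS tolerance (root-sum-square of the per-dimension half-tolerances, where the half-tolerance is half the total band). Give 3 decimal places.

nominal=22.070 wc=[20.934,23.964] rss=0.580

Stack each dimension's contribution:
  -A: nom -25.100 → Σnom=-25.100; wc +0.211/-0.211 → slack +0.211/-0.211; half-tol=0.211, Σhalf²=0.044521
  +B: nom +28.900 → Σnom=3.800; wc +0.195/-0.267 → slack +0.406/-0.478; half-tol=0.231, Σhalf²=0.097882
  +C: nom +15.870 → Σnom=19.670; wc +0.350/-0.080 → slack +0.756/-0.558; half-tol=0.215, Σhalf²=0.144107
  +D: nom +20.400 → Σnom=40.070; wc +0.320/-0.130 → slack +1.076/-0.688; half-tol=0.225, Σhalf²=0.194732
  +E: nom +41.500 → Σnom=81.570; wc +0.279/-0.279 → slack +1.355/-0.967; half-tol=0.279, Σhalf²=0.272573
  -F: nom -44.000 → Σnom=37.570; wc +0.369/-0.030 → slack +1.724/-0.997; half-tol=0.200, Σhalf²=0.312373
  -G: nom -15.500 → Σnom=22.070; wc +0.170/-0.139 → slack +1.894/-1.136; half-tol=0.155, Σhalf²=0.336244
Nominal = 22.070. Worst-case = [22.070 - 1.136, 22.070 + 1.894] = [20.934, 23.964]. RSS = √0.336244 = 0.580.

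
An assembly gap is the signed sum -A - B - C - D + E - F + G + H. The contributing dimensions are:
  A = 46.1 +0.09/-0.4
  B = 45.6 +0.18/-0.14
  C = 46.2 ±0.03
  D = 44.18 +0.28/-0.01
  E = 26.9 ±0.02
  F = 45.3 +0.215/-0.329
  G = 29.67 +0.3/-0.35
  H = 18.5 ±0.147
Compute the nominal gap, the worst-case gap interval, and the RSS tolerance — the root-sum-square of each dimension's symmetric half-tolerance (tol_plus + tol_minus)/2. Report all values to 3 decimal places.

Stack each dimension's contribution:
  -A: nom -46.100 → Σnom=-46.100; wc +0.400/-0.090 → slack +0.400/-0.090; half-tol=0.245, Σhalf²=0.060025
  -B: nom -45.600 → Σnom=-91.700; wc +0.140/-0.180 → slack +0.540/-0.270; half-tol=0.160, Σhalf²=0.085625
  -C: nom -46.200 → Σnom=-137.900; wc +0.030/-0.030 → slack +0.570/-0.300; half-tol=0.030, Σhalf²=0.086525
  -D: nom -44.180 → Σnom=-182.080; wc +0.010/-0.280 → slack +0.580/-0.580; half-tol=0.145, Σhalf²=0.107550
  +E: nom +26.900 → Σnom=-155.180; wc +0.020/-0.020 → slack +0.600/-0.600; half-tol=0.020, Σhalf²=0.107950
  -F: nom -45.300 → Σnom=-200.480; wc +0.329/-0.215 → slack +0.929/-0.815; half-tol=0.272, Σhalf²=0.181934
  +G: nom +29.670 → Σnom=-170.810; wc +0.300/-0.350 → slack +1.229/-1.165; half-tol=0.325, Σhalf²=0.287559
  +H: nom +18.500 → Σnom=-152.310; wc +0.147/-0.147 → slack +1.376/-1.312; half-tol=0.147, Σhalf²=0.309168
Nominal = -152.310. Worst-case = [-152.310 - 1.312, -152.310 + 1.376] = [-153.622, -150.934]. RSS = √0.309168 = 0.556.

nominal=-152.310 wc=[-153.622,-150.934] rss=0.556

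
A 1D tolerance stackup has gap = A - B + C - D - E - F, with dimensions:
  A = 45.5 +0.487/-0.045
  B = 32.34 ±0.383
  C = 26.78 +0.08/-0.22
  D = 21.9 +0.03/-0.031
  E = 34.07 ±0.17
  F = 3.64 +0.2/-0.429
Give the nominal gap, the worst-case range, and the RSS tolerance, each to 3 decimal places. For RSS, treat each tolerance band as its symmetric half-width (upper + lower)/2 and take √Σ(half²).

Stack each dimension's contribution:
  +A: nom +45.500 → Σnom=45.500; wc +0.487/-0.045 → slack +0.487/-0.045; half-tol=0.266, Σhalf²=0.070756
  -B: nom -32.340 → Σnom=13.160; wc +0.383/-0.383 → slack +0.870/-0.428; half-tol=0.383, Σhalf²=0.217445
  +C: nom +26.780 → Σnom=39.940; wc +0.080/-0.220 → slack +0.950/-0.648; half-tol=0.150, Σhalf²=0.239945
  -D: nom -21.900 → Σnom=18.040; wc +0.031/-0.030 → slack +0.981/-0.678; half-tol=0.030, Σhalf²=0.240875
  -E: nom -34.070 → Σnom=-16.030; wc +0.170/-0.170 → slack +1.151/-0.848; half-tol=0.170, Σhalf²=0.269775
  -F: nom -3.640 → Σnom=-19.670; wc +0.429/-0.200 → slack +1.580/-1.048; half-tol=0.315, Σhalf²=0.368685
Nominal = -19.670. Worst-case = [-19.670 - 1.048, -19.670 + 1.580] = [-20.718, -18.090]. RSS = √0.368685 = 0.607.

nominal=-19.670 wc=[-20.718,-18.090] rss=0.607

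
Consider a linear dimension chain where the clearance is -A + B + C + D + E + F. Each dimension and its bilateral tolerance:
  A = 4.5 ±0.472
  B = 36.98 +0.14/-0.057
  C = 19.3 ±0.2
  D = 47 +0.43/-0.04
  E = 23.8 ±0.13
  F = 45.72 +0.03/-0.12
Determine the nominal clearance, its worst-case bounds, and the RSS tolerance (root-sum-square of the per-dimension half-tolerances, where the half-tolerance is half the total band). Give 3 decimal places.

nominal=168.300 wc=[167.281,169.702] rss=0.592

Stack each dimension's contribution:
  -A: nom -4.500 → Σnom=-4.500; wc +0.472/-0.472 → slack +0.472/-0.472; half-tol=0.472, Σhalf²=0.222784
  +B: nom +36.980 → Σnom=32.480; wc +0.140/-0.057 → slack +0.612/-0.529; half-tol=0.099, Σhalf²=0.232486
  +C: nom +19.300 → Σnom=51.780; wc +0.200/-0.200 → slack +0.812/-0.729; half-tol=0.200, Σhalf²=0.272486
  +D: nom +47.000 → Σnom=98.780; wc +0.430/-0.040 → slack +1.242/-0.769; half-tol=0.235, Σhalf²=0.327711
  +E: nom +23.800 → Σnom=122.580; wc +0.130/-0.130 → slack +1.372/-0.899; half-tol=0.130, Σhalf²=0.344611
  +F: nom +45.720 → Σnom=168.300; wc +0.030/-0.120 → slack +1.402/-1.019; half-tol=0.075, Σhalf²=0.350236
Nominal = 168.300. Worst-case = [168.300 - 1.019, 168.300 + 1.402] = [167.281, 169.702]. RSS = √0.350236 = 0.592.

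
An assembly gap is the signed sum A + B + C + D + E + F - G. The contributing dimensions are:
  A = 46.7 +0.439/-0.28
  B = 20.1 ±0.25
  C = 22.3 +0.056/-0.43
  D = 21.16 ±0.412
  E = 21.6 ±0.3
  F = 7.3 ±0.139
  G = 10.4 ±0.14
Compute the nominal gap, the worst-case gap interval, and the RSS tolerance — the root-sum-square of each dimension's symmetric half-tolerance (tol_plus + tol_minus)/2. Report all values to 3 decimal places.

nominal=128.760 wc=[126.809,130.496] rss=0.741

Stack each dimension's contribution:
  +A: nom +46.700 → Σnom=46.700; wc +0.439/-0.280 → slack +0.439/-0.280; half-tol=0.360, Σhalf²=0.129240
  +B: nom +20.100 → Σnom=66.800; wc +0.250/-0.250 → slack +0.689/-0.530; half-tol=0.250, Σhalf²=0.191740
  +C: nom +22.300 → Σnom=89.100; wc +0.056/-0.430 → slack +0.745/-0.960; half-tol=0.243, Σhalf²=0.250789
  +D: nom +21.160 → Σnom=110.260; wc +0.412/-0.412 → slack +1.157/-1.372; half-tol=0.412, Σhalf²=0.420533
  +E: nom +21.600 → Σnom=131.860; wc +0.300/-0.300 → slack +1.457/-1.672; half-tol=0.300, Σhalf²=0.510533
  +F: nom +7.300 → Σnom=139.160; wc +0.139/-0.139 → slack +1.596/-1.811; half-tol=0.139, Σhalf²=0.529854
  -G: nom -10.400 → Σnom=128.760; wc +0.140/-0.140 → slack +1.736/-1.951; half-tol=0.140, Σhalf²=0.549454
Nominal = 128.760. Worst-case = [128.760 - 1.951, 128.760 + 1.736] = [126.809, 130.496]. RSS = √0.549454 = 0.741.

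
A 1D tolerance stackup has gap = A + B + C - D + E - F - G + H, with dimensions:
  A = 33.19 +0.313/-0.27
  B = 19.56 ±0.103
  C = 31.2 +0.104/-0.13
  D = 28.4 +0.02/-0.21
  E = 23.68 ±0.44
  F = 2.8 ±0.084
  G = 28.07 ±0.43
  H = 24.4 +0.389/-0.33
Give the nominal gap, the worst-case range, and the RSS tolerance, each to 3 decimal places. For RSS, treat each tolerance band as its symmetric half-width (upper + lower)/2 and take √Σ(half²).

Stack each dimension's contribution:
  +A: nom +33.190 → Σnom=33.190; wc +0.313/-0.270 → slack +0.313/-0.270; half-tol=0.291, Σhalf²=0.084972
  +B: nom +19.560 → Σnom=52.750; wc +0.103/-0.103 → slack +0.416/-0.373; half-tol=0.103, Σhalf²=0.095581
  +C: nom +31.200 → Σnom=83.950; wc +0.104/-0.130 → slack +0.520/-0.503; half-tol=0.117, Σhalf²=0.109270
  -D: nom -28.400 → Σnom=55.550; wc +0.210/-0.020 → slack +0.730/-0.523; half-tol=0.115, Σhalf²=0.122495
  +E: nom +23.680 → Σnom=79.230; wc +0.440/-0.440 → slack +1.170/-0.963; half-tol=0.440, Σhalf²=0.316095
  -F: nom -2.800 → Σnom=76.430; wc +0.084/-0.084 → slack +1.254/-1.047; half-tol=0.084, Σhalf²=0.323151
  -G: nom -28.070 → Σnom=48.360; wc +0.430/-0.430 → slack +1.684/-1.477; half-tol=0.430, Σhalf²=0.508051
  +H: nom +24.400 → Σnom=72.760; wc +0.389/-0.330 → slack +2.073/-1.807; half-tol=0.360, Σhalf²=0.637292
Nominal = 72.760. Worst-case = [72.760 - 1.807, 72.760 + 2.073] = [70.953, 74.833]. RSS = √0.637292 = 0.798.

nominal=72.760 wc=[70.953,74.833] rss=0.798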